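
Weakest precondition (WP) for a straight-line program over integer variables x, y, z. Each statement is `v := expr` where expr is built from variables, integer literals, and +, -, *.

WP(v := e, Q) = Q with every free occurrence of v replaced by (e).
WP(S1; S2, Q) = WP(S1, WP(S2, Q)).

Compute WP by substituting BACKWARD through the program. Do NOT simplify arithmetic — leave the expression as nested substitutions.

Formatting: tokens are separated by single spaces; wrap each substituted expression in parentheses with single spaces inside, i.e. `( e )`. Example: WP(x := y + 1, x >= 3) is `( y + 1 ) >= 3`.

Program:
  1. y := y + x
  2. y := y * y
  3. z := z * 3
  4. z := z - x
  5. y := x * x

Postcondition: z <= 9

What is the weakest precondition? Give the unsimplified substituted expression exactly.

post: z <= 9
stmt 5: y := x * x  -- replace 0 occurrence(s) of y with (x * x)
  => z <= 9
stmt 4: z := z - x  -- replace 1 occurrence(s) of z with (z - x)
  => ( z - x ) <= 9
stmt 3: z := z * 3  -- replace 1 occurrence(s) of z with (z * 3)
  => ( ( z * 3 ) - x ) <= 9
stmt 2: y := y * y  -- replace 0 occurrence(s) of y with (y * y)
  => ( ( z * 3 ) - x ) <= 9
stmt 1: y := y + x  -- replace 0 occurrence(s) of y with (y + x)
  => ( ( z * 3 ) - x ) <= 9

Answer: ( ( z * 3 ) - x ) <= 9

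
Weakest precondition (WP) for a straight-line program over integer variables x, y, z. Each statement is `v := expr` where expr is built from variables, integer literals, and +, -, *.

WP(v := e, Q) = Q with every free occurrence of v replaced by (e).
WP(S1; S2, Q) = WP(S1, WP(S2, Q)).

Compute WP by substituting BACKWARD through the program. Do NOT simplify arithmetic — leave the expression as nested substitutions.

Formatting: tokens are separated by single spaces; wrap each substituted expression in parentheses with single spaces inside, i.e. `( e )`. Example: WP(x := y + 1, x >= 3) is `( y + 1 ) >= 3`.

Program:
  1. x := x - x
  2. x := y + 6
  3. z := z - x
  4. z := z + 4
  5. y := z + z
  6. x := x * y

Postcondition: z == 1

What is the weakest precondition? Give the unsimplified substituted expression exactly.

post: z == 1
stmt 6: x := x * y  -- replace 0 occurrence(s) of x with (x * y)
  => z == 1
stmt 5: y := z + z  -- replace 0 occurrence(s) of y with (z + z)
  => z == 1
stmt 4: z := z + 4  -- replace 1 occurrence(s) of z with (z + 4)
  => ( z + 4 ) == 1
stmt 3: z := z - x  -- replace 1 occurrence(s) of z with (z - x)
  => ( ( z - x ) + 4 ) == 1
stmt 2: x := y + 6  -- replace 1 occurrence(s) of x with (y + 6)
  => ( ( z - ( y + 6 ) ) + 4 ) == 1
stmt 1: x := x - x  -- replace 0 occurrence(s) of x with (x - x)
  => ( ( z - ( y + 6 ) ) + 4 ) == 1

Answer: ( ( z - ( y + 6 ) ) + 4 ) == 1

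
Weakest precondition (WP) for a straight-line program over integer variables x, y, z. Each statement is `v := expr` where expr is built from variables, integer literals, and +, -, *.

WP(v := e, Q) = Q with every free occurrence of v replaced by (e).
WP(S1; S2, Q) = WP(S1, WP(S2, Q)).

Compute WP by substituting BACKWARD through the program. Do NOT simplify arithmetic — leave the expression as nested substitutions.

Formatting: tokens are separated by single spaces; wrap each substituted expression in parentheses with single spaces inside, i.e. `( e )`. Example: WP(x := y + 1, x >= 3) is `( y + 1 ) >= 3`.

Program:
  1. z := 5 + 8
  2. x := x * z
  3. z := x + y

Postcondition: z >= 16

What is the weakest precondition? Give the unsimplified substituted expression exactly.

Answer: ( ( x * ( 5 + 8 ) ) + y ) >= 16

Derivation:
post: z >= 16
stmt 3: z := x + y  -- replace 1 occurrence(s) of z with (x + y)
  => ( x + y ) >= 16
stmt 2: x := x * z  -- replace 1 occurrence(s) of x with (x * z)
  => ( ( x * z ) + y ) >= 16
stmt 1: z := 5 + 8  -- replace 1 occurrence(s) of z with (5 + 8)
  => ( ( x * ( 5 + 8 ) ) + y ) >= 16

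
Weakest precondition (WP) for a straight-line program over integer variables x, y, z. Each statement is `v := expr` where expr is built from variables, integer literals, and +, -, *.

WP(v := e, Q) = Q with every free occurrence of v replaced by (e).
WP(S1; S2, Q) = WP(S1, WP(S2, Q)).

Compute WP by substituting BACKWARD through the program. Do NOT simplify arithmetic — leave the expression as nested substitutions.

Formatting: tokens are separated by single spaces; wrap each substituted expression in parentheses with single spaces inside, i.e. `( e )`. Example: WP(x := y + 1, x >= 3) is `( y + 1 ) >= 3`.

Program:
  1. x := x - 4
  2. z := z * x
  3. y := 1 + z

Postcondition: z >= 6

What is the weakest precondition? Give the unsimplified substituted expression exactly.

post: z >= 6
stmt 3: y := 1 + z  -- replace 0 occurrence(s) of y with (1 + z)
  => z >= 6
stmt 2: z := z * x  -- replace 1 occurrence(s) of z with (z * x)
  => ( z * x ) >= 6
stmt 1: x := x - 4  -- replace 1 occurrence(s) of x with (x - 4)
  => ( z * ( x - 4 ) ) >= 6

Answer: ( z * ( x - 4 ) ) >= 6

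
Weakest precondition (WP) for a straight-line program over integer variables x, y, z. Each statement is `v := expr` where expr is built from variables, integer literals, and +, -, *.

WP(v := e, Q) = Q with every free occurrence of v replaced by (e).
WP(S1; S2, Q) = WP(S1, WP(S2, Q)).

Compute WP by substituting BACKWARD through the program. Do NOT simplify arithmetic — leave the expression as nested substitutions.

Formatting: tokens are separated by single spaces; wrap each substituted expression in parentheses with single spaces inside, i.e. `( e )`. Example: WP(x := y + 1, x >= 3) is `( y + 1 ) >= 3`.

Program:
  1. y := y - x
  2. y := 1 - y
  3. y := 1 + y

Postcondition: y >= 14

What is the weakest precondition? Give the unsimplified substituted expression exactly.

Answer: ( 1 + ( 1 - ( y - x ) ) ) >= 14

Derivation:
post: y >= 14
stmt 3: y := 1 + y  -- replace 1 occurrence(s) of y with (1 + y)
  => ( 1 + y ) >= 14
stmt 2: y := 1 - y  -- replace 1 occurrence(s) of y with (1 - y)
  => ( 1 + ( 1 - y ) ) >= 14
stmt 1: y := y - x  -- replace 1 occurrence(s) of y with (y - x)
  => ( 1 + ( 1 - ( y - x ) ) ) >= 14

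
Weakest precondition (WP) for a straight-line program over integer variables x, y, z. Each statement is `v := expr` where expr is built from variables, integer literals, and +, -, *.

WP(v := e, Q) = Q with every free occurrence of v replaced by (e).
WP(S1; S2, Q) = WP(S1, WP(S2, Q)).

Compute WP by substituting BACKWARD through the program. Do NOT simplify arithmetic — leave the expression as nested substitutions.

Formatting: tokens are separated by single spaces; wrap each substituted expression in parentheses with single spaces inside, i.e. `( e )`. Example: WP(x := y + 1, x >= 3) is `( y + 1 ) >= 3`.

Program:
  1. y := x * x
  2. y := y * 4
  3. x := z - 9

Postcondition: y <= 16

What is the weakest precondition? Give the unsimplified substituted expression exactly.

post: y <= 16
stmt 3: x := z - 9  -- replace 0 occurrence(s) of x with (z - 9)
  => y <= 16
stmt 2: y := y * 4  -- replace 1 occurrence(s) of y with (y * 4)
  => ( y * 4 ) <= 16
stmt 1: y := x * x  -- replace 1 occurrence(s) of y with (x * x)
  => ( ( x * x ) * 4 ) <= 16

Answer: ( ( x * x ) * 4 ) <= 16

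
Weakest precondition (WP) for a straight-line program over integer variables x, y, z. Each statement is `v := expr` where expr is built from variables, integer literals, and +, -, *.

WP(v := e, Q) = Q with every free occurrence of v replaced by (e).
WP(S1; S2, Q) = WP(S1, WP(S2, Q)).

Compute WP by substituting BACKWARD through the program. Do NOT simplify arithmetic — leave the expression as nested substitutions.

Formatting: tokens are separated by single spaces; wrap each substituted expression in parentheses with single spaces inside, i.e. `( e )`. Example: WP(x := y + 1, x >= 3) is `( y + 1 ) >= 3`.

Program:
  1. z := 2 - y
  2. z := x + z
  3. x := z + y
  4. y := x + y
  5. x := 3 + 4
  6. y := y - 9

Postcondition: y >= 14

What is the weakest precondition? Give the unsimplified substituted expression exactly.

post: y >= 14
stmt 6: y := y - 9  -- replace 1 occurrence(s) of y with (y - 9)
  => ( y - 9 ) >= 14
stmt 5: x := 3 + 4  -- replace 0 occurrence(s) of x with (3 + 4)
  => ( y - 9 ) >= 14
stmt 4: y := x + y  -- replace 1 occurrence(s) of y with (x + y)
  => ( ( x + y ) - 9 ) >= 14
stmt 3: x := z + y  -- replace 1 occurrence(s) of x with (z + y)
  => ( ( ( z + y ) + y ) - 9 ) >= 14
stmt 2: z := x + z  -- replace 1 occurrence(s) of z with (x + z)
  => ( ( ( ( x + z ) + y ) + y ) - 9 ) >= 14
stmt 1: z := 2 - y  -- replace 1 occurrence(s) of z with (2 - y)
  => ( ( ( ( x + ( 2 - y ) ) + y ) + y ) - 9 ) >= 14

Answer: ( ( ( ( x + ( 2 - y ) ) + y ) + y ) - 9 ) >= 14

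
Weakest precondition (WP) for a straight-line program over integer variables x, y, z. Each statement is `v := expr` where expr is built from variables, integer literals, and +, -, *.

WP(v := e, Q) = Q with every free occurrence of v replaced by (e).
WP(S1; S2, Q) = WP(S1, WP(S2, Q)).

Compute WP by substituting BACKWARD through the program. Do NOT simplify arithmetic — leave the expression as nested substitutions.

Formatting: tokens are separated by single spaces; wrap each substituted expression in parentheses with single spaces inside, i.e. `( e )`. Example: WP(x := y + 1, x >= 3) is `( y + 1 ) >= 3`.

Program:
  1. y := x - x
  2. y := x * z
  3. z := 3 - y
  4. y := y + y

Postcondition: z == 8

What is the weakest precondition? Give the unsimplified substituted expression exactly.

post: z == 8
stmt 4: y := y + y  -- replace 0 occurrence(s) of y with (y + y)
  => z == 8
stmt 3: z := 3 - y  -- replace 1 occurrence(s) of z with (3 - y)
  => ( 3 - y ) == 8
stmt 2: y := x * z  -- replace 1 occurrence(s) of y with (x * z)
  => ( 3 - ( x * z ) ) == 8
stmt 1: y := x - x  -- replace 0 occurrence(s) of y with (x - x)
  => ( 3 - ( x * z ) ) == 8

Answer: ( 3 - ( x * z ) ) == 8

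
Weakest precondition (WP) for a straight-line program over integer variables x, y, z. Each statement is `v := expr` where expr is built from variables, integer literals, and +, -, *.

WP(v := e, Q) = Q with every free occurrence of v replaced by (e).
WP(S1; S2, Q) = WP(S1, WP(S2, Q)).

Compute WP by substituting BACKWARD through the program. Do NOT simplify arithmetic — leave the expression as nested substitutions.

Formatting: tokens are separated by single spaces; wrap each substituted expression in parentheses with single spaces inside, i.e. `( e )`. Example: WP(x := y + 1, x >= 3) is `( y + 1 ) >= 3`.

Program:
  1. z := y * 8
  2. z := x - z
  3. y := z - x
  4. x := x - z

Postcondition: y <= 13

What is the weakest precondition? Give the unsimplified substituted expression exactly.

post: y <= 13
stmt 4: x := x - z  -- replace 0 occurrence(s) of x with (x - z)
  => y <= 13
stmt 3: y := z - x  -- replace 1 occurrence(s) of y with (z - x)
  => ( z - x ) <= 13
stmt 2: z := x - z  -- replace 1 occurrence(s) of z with (x - z)
  => ( ( x - z ) - x ) <= 13
stmt 1: z := y * 8  -- replace 1 occurrence(s) of z with (y * 8)
  => ( ( x - ( y * 8 ) ) - x ) <= 13

Answer: ( ( x - ( y * 8 ) ) - x ) <= 13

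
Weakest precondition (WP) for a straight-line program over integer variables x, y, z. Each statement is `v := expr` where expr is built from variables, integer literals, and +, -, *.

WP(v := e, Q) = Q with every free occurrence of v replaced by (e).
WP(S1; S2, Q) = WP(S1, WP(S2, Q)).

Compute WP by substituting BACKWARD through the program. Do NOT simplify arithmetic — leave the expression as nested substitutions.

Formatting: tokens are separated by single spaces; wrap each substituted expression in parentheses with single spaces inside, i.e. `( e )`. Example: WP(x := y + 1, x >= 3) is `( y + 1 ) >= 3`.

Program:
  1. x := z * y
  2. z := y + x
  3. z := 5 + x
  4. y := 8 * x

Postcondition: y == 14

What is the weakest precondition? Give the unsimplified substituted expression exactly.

Answer: ( 8 * ( z * y ) ) == 14

Derivation:
post: y == 14
stmt 4: y := 8 * x  -- replace 1 occurrence(s) of y with (8 * x)
  => ( 8 * x ) == 14
stmt 3: z := 5 + x  -- replace 0 occurrence(s) of z with (5 + x)
  => ( 8 * x ) == 14
stmt 2: z := y + x  -- replace 0 occurrence(s) of z with (y + x)
  => ( 8 * x ) == 14
stmt 1: x := z * y  -- replace 1 occurrence(s) of x with (z * y)
  => ( 8 * ( z * y ) ) == 14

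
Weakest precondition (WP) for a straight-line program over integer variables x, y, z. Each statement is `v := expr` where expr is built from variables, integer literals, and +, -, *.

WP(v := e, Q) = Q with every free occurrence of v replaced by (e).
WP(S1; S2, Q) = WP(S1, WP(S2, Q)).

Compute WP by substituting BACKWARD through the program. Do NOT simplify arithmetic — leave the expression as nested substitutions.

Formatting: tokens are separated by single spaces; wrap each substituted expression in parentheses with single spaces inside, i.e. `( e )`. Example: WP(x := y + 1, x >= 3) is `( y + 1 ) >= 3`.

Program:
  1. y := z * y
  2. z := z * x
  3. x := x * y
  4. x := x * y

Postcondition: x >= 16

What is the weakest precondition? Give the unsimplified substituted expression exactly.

Answer: ( ( x * ( z * y ) ) * ( z * y ) ) >= 16

Derivation:
post: x >= 16
stmt 4: x := x * y  -- replace 1 occurrence(s) of x with (x * y)
  => ( x * y ) >= 16
stmt 3: x := x * y  -- replace 1 occurrence(s) of x with (x * y)
  => ( ( x * y ) * y ) >= 16
stmt 2: z := z * x  -- replace 0 occurrence(s) of z with (z * x)
  => ( ( x * y ) * y ) >= 16
stmt 1: y := z * y  -- replace 2 occurrence(s) of y with (z * y)
  => ( ( x * ( z * y ) ) * ( z * y ) ) >= 16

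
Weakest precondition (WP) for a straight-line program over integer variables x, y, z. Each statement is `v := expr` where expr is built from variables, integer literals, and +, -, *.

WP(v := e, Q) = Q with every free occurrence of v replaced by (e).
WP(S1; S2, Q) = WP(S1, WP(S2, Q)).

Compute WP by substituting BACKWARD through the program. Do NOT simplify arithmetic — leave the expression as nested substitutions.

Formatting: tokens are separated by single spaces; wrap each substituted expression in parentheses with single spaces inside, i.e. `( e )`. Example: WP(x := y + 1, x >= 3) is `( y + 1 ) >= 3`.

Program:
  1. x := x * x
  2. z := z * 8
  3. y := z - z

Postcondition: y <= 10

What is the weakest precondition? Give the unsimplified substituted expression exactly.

Answer: ( ( z * 8 ) - ( z * 8 ) ) <= 10

Derivation:
post: y <= 10
stmt 3: y := z - z  -- replace 1 occurrence(s) of y with (z - z)
  => ( z - z ) <= 10
stmt 2: z := z * 8  -- replace 2 occurrence(s) of z with (z * 8)
  => ( ( z * 8 ) - ( z * 8 ) ) <= 10
stmt 1: x := x * x  -- replace 0 occurrence(s) of x with (x * x)
  => ( ( z * 8 ) - ( z * 8 ) ) <= 10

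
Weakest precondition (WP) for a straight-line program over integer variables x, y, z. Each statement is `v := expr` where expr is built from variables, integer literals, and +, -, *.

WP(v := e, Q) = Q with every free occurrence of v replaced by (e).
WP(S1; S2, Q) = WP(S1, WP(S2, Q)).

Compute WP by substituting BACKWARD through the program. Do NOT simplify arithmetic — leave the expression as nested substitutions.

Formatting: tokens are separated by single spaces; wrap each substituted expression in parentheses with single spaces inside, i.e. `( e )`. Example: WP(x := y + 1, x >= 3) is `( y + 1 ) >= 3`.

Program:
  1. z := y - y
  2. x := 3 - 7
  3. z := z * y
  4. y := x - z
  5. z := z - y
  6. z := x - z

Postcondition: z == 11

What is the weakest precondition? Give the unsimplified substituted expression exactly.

Answer: ( ( 3 - 7 ) - ( ( ( y - y ) * y ) - ( ( 3 - 7 ) - ( ( y - y ) * y ) ) ) ) == 11

Derivation:
post: z == 11
stmt 6: z := x - z  -- replace 1 occurrence(s) of z with (x - z)
  => ( x - z ) == 11
stmt 5: z := z - y  -- replace 1 occurrence(s) of z with (z - y)
  => ( x - ( z - y ) ) == 11
stmt 4: y := x - z  -- replace 1 occurrence(s) of y with (x - z)
  => ( x - ( z - ( x - z ) ) ) == 11
stmt 3: z := z * y  -- replace 2 occurrence(s) of z with (z * y)
  => ( x - ( ( z * y ) - ( x - ( z * y ) ) ) ) == 11
stmt 2: x := 3 - 7  -- replace 2 occurrence(s) of x with (3 - 7)
  => ( ( 3 - 7 ) - ( ( z * y ) - ( ( 3 - 7 ) - ( z * y ) ) ) ) == 11
stmt 1: z := y - y  -- replace 2 occurrence(s) of z with (y - y)
  => ( ( 3 - 7 ) - ( ( ( y - y ) * y ) - ( ( 3 - 7 ) - ( ( y - y ) * y ) ) ) ) == 11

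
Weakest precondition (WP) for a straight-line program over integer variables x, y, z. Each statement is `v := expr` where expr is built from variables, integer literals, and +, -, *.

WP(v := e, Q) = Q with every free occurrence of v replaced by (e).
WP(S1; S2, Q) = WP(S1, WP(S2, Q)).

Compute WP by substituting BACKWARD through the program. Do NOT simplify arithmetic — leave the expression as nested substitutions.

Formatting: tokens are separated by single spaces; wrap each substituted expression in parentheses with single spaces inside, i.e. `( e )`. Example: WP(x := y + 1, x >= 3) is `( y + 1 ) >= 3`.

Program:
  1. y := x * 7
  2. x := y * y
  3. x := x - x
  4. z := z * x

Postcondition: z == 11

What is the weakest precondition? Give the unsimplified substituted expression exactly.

post: z == 11
stmt 4: z := z * x  -- replace 1 occurrence(s) of z with (z * x)
  => ( z * x ) == 11
stmt 3: x := x - x  -- replace 1 occurrence(s) of x with (x - x)
  => ( z * ( x - x ) ) == 11
stmt 2: x := y * y  -- replace 2 occurrence(s) of x with (y * y)
  => ( z * ( ( y * y ) - ( y * y ) ) ) == 11
stmt 1: y := x * 7  -- replace 4 occurrence(s) of y with (x * 7)
  => ( z * ( ( ( x * 7 ) * ( x * 7 ) ) - ( ( x * 7 ) * ( x * 7 ) ) ) ) == 11

Answer: ( z * ( ( ( x * 7 ) * ( x * 7 ) ) - ( ( x * 7 ) * ( x * 7 ) ) ) ) == 11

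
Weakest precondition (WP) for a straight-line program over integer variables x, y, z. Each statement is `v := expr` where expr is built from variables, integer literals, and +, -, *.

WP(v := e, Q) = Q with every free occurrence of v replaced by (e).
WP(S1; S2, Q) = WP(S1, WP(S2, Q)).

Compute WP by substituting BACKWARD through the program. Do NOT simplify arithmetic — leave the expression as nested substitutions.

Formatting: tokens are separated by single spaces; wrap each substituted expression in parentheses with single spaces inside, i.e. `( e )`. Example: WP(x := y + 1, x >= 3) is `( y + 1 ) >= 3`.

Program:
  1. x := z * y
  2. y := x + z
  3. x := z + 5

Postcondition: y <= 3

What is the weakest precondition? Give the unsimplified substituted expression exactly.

Answer: ( ( z * y ) + z ) <= 3

Derivation:
post: y <= 3
stmt 3: x := z + 5  -- replace 0 occurrence(s) of x with (z + 5)
  => y <= 3
stmt 2: y := x + z  -- replace 1 occurrence(s) of y with (x + z)
  => ( x + z ) <= 3
stmt 1: x := z * y  -- replace 1 occurrence(s) of x with (z * y)
  => ( ( z * y ) + z ) <= 3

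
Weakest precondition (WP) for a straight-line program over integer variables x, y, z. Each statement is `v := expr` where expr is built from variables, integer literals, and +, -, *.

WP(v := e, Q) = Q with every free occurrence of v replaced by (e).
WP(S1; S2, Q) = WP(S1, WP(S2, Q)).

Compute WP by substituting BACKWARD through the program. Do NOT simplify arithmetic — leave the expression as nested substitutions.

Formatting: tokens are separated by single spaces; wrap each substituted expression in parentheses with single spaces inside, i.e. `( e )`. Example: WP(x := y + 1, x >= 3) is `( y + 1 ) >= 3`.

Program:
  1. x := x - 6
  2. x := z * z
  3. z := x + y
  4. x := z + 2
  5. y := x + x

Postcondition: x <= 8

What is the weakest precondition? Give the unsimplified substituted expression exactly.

Answer: ( ( ( z * z ) + y ) + 2 ) <= 8

Derivation:
post: x <= 8
stmt 5: y := x + x  -- replace 0 occurrence(s) of y with (x + x)
  => x <= 8
stmt 4: x := z + 2  -- replace 1 occurrence(s) of x with (z + 2)
  => ( z + 2 ) <= 8
stmt 3: z := x + y  -- replace 1 occurrence(s) of z with (x + y)
  => ( ( x + y ) + 2 ) <= 8
stmt 2: x := z * z  -- replace 1 occurrence(s) of x with (z * z)
  => ( ( ( z * z ) + y ) + 2 ) <= 8
stmt 1: x := x - 6  -- replace 0 occurrence(s) of x with (x - 6)
  => ( ( ( z * z ) + y ) + 2 ) <= 8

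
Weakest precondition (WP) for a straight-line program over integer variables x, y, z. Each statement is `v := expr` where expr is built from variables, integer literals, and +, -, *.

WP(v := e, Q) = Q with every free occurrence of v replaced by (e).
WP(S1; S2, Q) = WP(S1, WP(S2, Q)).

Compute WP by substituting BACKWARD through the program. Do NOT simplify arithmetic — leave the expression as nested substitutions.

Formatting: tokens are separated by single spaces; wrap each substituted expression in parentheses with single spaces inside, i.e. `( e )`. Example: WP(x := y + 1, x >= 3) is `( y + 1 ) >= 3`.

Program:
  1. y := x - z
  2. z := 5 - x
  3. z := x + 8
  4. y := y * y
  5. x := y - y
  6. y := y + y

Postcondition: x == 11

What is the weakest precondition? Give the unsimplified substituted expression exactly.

Answer: ( ( ( x - z ) * ( x - z ) ) - ( ( x - z ) * ( x - z ) ) ) == 11

Derivation:
post: x == 11
stmt 6: y := y + y  -- replace 0 occurrence(s) of y with (y + y)
  => x == 11
stmt 5: x := y - y  -- replace 1 occurrence(s) of x with (y - y)
  => ( y - y ) == 11
stmt 4: y := y * y  -- replace 2 occurrence(s) of y with (y * y)
  => ( ( y * y ) - ( y * y ) ) == 11
stmt 3: z := x + 8  -- replace 0 occurrence(s) of z with (x + 8)
  => ( ( y * y ) - ( y * y ) ) == 11
stmt 2: z := 5 - x  -- replace 0 occurrence(s) of z with (5 - x)
  => ( ( y * y ) - ( y * y ) ) == 11
stmt 1: y := x - z  -- replace 4 occurrence(s) of y with (x - z)
  => ( ( ( x - z ) * ( x - z ) ) - ( ( x - z ) * ( x - z ) ) ) == 11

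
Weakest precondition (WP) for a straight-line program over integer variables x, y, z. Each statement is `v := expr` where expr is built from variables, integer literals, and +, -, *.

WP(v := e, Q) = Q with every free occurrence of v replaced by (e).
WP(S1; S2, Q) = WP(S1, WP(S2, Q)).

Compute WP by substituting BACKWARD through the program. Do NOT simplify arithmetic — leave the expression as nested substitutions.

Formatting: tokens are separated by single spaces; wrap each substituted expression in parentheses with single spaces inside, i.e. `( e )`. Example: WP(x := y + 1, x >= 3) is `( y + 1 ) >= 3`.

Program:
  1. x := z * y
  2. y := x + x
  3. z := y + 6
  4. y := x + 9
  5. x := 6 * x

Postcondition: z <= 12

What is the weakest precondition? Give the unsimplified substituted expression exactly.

Answer: ( ( ( z * y ) + ( z * y ) ) + 6 ) <= 12

Derivation:
post: z <= 12
stmt 5: x := 6 * x  -- replace 0 occurrence(s) of x with (6 * x)
  => z <= 12
stmt 4: y := x + 9  -- replace 0 occurrence(s) of y with (x + 9)
  => z <= 12
stmt 3: z := y + 6  -- replace 1 occurrence(s) of z with (y + 6)
  => ( y + 6 ) <= 12
stmt 2: y := x + x  -- replace 1 occurrence(s) of y with (x + x)
  => ( ( x + x ) + 6 ) <= 12
stmt 1: x := z * y  -- replace 2 occurrence(s) of x with (z * y)
  => ( ( ( z * y ) + ( z * y ) ) + 6 ) <= 12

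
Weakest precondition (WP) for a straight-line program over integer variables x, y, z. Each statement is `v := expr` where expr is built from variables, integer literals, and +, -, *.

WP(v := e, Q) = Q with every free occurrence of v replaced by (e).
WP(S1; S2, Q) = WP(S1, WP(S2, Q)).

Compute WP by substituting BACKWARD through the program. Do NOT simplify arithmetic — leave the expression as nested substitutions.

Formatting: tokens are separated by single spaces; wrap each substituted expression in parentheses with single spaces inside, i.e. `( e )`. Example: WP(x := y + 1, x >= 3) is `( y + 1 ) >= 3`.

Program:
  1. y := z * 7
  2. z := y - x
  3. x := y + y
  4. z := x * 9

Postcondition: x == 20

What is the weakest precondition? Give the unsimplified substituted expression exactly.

Answer: ( ( z * 7 ) + ( z * 7 ) ) == 20

Derivation:
post: x == 20
stmt 4: z := x * 9  -- replace 0 occurrence(s) of z with (x * 9)
  => x == 20
stmt 3: x := y + y  -- replace 1 occurrence(s) of x with (y + y)
  => ( y + y ) == 20
stmt 2: z := y - x  -- replace 0 occurrence(s) of z with (y - x)
  => ( y + y ) == 20
stmt 1: y := z * 7  -- replace 2 occurrence(s) of y with (z * 7)
  => ( ( z * 7 ) + ( z * 7 ) ) == 20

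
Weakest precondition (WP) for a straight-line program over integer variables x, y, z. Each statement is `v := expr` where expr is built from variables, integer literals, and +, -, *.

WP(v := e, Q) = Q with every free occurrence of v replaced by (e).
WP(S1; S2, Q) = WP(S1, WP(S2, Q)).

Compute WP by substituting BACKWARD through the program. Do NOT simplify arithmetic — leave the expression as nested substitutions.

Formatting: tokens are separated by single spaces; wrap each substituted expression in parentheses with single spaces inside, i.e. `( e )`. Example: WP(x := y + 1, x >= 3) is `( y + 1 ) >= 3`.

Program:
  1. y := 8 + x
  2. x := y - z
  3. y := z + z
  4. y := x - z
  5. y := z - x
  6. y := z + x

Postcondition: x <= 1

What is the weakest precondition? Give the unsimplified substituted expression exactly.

Answer: ( ( 8 + x ) - z ) <= 1

Derivation:
post: x <= 1
stmt 6: y := z + x  -- replace 0 occurrence(s) of y with (z + x)
  => x <= 1
stmt 5: y := z - x  -- replace 0 occurrence(s) of y with (z - x)
  => x <= 1
stmt 4: y := x - z  -- replace 0 occurrence(s) of y with (x - z)
  => x <= 1
stmt 3: y := z + z  -- replace 0 occurrence(s) of y with (z + z)
  => x <= 1
stmt 2: x := y - z  -- replace 1 occurrence(s) of x with (y - z)
  => ( y - z ) <= 1
stmt 1: y := 8 + x  -- replace 1 occurrence(s) of y with (8 + x)
  => ( ( 8 + x ) - z ) <= 1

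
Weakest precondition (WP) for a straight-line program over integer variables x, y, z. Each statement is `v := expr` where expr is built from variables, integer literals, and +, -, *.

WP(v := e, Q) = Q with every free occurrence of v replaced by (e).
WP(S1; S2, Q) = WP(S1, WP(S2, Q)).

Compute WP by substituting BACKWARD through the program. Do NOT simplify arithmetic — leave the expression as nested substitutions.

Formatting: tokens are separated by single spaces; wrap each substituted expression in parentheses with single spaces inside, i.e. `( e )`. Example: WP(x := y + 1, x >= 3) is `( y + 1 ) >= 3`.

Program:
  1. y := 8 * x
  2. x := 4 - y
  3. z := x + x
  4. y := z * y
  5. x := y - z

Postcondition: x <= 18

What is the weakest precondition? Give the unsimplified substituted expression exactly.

Answer: ( ( ( ( 4 - ( 8 * x ) ) + ( 4 - ( 8 * x ) ) ) * ( 8 * x ) ) - ( ( 4 - ( 8 * x ) ) + ( 4 - ( 8 * x ) ) ) ) <= 18

Derivation:
post: x <= 18
stmt 5: x := y - z  -- replace 1 occurrence(s) of x with (y - z)
  => ( y - z ) <= 18
stmt 4: y := z * y  -- replace 1 occurrence(s) of y with (z * y)
  => ( ( z * y ) - z ) <= 18
stmt 3: z := x + x  -- replace 2 occurrence(s) of z with (x + x)
  => ( ( ( x + x ) * y ) - ( x + x ) ) <= 18
stmt 2: x := 4 - y  -- replace 4 occurrence(s) of x with (4 - y)
  => ( ( ( ( 4 - y ) + ( 4 - y ) ) * y ) - ( ( 4 - y ) + ( 4 - y ) ) ) <= 18
stmt 1: y := 8 * x  -- replace 5 occurrence(s) of y with (8 * x)
  => ( ( ( ( 4 - ( 8 * x ) ) + ( 4 - ( 8 * x ) ) ) * ( 8 * x ) ) - ( ( 4 - ( 8 * x ) ) + ( 4 - ( 8 * x ) ) ) ) <= 18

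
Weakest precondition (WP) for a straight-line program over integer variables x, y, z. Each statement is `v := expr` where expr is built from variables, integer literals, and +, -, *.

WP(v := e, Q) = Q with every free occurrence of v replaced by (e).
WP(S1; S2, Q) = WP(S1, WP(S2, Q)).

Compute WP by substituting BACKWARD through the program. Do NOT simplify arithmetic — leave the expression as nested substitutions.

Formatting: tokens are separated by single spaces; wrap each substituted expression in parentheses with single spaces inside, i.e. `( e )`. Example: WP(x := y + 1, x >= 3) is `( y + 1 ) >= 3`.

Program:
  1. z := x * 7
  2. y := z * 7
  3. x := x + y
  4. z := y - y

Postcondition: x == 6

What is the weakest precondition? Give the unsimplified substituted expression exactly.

post: x == 6
stmt 4: z := y - y  -- replace 0 occurrence(s) of z with (y - y)
  => x == 6
stmt 3: x := x + y  -- replace 1 occurrence(s) of x with (x + y)
  => ( x + y ) == 6
stmt 2: y := z * 7  -- replace 1 occurrence(s) of y with (z * 7)
  => ( x + ( z * 7 ) ) == 6
stmt 1: z := x * 7  -- replace 1 occurrence(s) of z with (x * 7)
  => ( x + ( ( x * 7 ) * 7 ) ) == 6

Answer: ( x + ( ( x * 7 ) * 7 ) ) == 6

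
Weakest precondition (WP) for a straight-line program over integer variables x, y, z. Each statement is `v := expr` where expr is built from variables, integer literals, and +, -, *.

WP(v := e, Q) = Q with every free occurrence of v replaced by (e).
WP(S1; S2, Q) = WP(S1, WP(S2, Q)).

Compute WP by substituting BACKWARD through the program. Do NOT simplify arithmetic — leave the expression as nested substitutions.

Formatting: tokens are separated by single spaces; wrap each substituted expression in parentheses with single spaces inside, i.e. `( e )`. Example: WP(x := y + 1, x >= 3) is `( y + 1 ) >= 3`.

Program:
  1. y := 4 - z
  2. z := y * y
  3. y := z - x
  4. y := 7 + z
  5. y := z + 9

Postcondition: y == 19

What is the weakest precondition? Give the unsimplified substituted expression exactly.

Answer: ( ( ( 4 - z ) * ( 4 - z ) ) + 9 ) == 19

Derivation:
post: y == 19
stmt 5: y := z + 9  -- replace 1 occurrence(s) of y with (z + 9)
  => ( z + 9 ) == 19
stmt 4: y := 7 + z  -- replace 0 occurrence(s) of y with (7 + z)
  => ( z + 9 ) == 19
stmt 3: y := z - x  -- replace 0 occurrence(s) of y with (z - x)
  => ( z + 9 ) == 19
stmt 2: z := y * y  -- replace 1 occurrence(s) of z with (y * y)
  => ( ( y * y ) + 9 ) == 19
stmt 1: y := 4 - z  -- replace 2 occurrence(s) of y with (4 - z)
  => ( ( ( 4 - z ) * ( 4 - z ) ) + 9 ) == 19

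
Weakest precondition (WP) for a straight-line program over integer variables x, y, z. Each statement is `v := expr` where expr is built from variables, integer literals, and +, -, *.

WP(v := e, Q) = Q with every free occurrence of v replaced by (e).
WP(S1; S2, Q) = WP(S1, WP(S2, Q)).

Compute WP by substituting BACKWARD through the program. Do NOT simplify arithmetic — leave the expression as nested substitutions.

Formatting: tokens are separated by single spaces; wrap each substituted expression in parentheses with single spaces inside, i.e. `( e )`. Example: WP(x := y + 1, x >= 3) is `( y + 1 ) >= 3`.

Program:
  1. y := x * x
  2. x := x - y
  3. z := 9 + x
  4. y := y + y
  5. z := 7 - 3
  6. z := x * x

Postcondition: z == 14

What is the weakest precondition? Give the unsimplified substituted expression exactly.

post: z == 14
stmt 6: z := x * x  -- replace 1 occurrence(s) of z with (x * x)
  => ( x * x ) == 14
stmt 5: z := 7 - 3  -- replace 0 occurrence(s) of z with (7 - 3)
  => ( x * x ) == 14
stmt 4: y := y + y  -- replace 0 occurrence(s) of y with (y + y)
  => ( x * x ) == 14
stmt 3: z := 9 + x  -- replace 0 occurrence(s) of z with (9 + x)
  => ( x * x ) == 14
stmt 2: x := x - y  -- replace 2 occurrence(s) of x with (x - y)
  => ( ( x - y ) * ( x - y ) ) == 14
stmt 1: y := x * x  -- replace 2 occurrence(s) of y with (x * x)
  => ( ( x - ( x * x ) ) * ( x - ( x * x ) ) ) == 14

Answer: ( ( x - ( x * x ) ) * ( x - ( x * x ) ) ) == 14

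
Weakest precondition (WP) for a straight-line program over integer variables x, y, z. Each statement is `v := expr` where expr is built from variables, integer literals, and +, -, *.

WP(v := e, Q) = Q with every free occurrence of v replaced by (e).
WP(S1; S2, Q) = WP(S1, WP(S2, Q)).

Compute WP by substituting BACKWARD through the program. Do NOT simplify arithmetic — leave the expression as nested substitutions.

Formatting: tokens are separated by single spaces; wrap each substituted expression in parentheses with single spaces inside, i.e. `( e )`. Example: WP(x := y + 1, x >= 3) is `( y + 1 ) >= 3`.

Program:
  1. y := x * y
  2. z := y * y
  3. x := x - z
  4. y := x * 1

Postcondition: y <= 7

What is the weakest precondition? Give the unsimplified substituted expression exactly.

Answer: ( ( x - ( ( x * y ) * ( x * y ) ) ) * 1 ) <= 7

Derivation:
post: y <= 7
stmt 4: y := x * 1  -- replace 1 occurrence(s) of y with (x * 1)
  => ( x * 1 ) <= 7
stmt 3: x := x - z  -- replace 1 occurrence(s) of x with (x - z)
  => ( ( x - z ) * 1 ) <= 7
stmt 2: z := y * y  -- replace 1 occurrence(s) of z with (y * y)
  => ( ( x - ( y * y ) ) * 1 ) <= 7
stmt 1: y := x * y  -- replace 2 occurrence(s) of y with (x * y)
  => ( ( x - ( ( x * y ) * ( x * y ) ) ) * 1 ) <= 7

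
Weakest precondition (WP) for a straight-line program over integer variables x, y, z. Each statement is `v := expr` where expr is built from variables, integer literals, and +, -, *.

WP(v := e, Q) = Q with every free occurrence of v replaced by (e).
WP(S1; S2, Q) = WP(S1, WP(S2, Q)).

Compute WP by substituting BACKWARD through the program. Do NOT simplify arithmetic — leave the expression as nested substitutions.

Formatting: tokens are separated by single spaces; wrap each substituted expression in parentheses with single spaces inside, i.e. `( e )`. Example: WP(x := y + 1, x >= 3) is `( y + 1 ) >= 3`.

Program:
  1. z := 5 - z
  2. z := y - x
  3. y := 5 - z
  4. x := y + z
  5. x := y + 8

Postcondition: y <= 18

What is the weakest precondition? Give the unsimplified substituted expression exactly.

Answer: ( 5 - ( y - x ) ) <= 18

Derivation:
post: y <= 18
stmt 5: x := y + 8  -- replace 0 occurrence(s) of x with (y + 8)
  => y <= 18
stmt 4: x := y + z  -- replace 0 occurrence(s) of x with (y + z)
  => y <= 18
stmt 3: y := 5 - z  -- replace 1 occurrence(s) of y with (5 - z)
  => ( 5 - z ) <= 18
stmt 2: z := y - x  -- replace 1 occurrence(s) of z with (y - x)
  => ( 5 - ( y - x ) ) <= 18
stmt 1: z := 5 - z  -- replace 0 occurrence(s) of z with (5 - z)
  => ( 5 - ( y - x ) ) <= 18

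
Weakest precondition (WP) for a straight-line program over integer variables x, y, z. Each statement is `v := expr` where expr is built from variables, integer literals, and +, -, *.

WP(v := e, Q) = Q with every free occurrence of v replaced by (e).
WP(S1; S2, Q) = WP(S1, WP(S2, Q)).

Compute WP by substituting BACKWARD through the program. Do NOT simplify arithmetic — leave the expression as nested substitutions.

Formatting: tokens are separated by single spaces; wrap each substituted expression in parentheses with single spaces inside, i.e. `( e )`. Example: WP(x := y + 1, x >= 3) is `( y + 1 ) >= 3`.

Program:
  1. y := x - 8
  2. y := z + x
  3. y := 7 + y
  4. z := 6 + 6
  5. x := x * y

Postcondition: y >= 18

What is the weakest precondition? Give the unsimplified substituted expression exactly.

Answer: ( 7 + ( z + x ) ) >= 18

Derivation:
post: y >= 18
stmt 5: x := x * y  -- replace 0 occurrence(s) of x with (x * y)
  => y >= 18
stmt 4: z := 6 + 6  -- replace 0 occurrence(s) of z with (6 + 6)
  => y >= 18
stmt 3: y := 7 + y  -- replace 1 occurrence(s) of y with (7 + y)
  => ( 7 + y ) >= 18
stmt 2: y := z + x  -- replace 1 occurrence(s) of y with (z + x)
  => ( 7 + ( z + x ) ) >= 18
stmt 1: y := x - 8  -- replace 0 occurrence(s) of y with (x - 8)
  => ( 7 + ( z + x ) ) >= 18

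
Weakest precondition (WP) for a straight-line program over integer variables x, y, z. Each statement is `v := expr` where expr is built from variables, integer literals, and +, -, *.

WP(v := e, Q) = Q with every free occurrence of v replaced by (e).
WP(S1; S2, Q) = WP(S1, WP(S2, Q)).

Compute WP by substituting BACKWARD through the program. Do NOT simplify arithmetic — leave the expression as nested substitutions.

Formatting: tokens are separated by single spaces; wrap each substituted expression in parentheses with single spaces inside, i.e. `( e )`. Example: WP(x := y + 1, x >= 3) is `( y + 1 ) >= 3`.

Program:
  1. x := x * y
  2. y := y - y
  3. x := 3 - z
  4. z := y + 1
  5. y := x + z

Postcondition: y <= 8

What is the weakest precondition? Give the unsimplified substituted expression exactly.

Answer: ( ( 3 - z ) + ( ( y - y ) + 1 ) ) <= 8

Derivation:
post: y <= 8
stmt 5: y := x + z  -- replace 1 occurrence(s) of y with (x + z)
  => ( x + z ) <= 8
stmt 4: z := y + 1  -- replace 1 occurrence(s) of z with (y + 1)
  => ( x + ( y + 1 ) ) <= 8
stmt 3: x := 3 - z  -- replace 1 occurrence(s) of x with (3 - z)
  => ( ( 3 - z ) + ( y + 1 ) ) <= 8
stmt 2: y := y - y  -- replace 1 occurrence(s) of y with (y - y)
  => ( ( 3 - z ) + ( ( y - y ) + 1 ) ) <= 8
stmt 1: x := x * y  -- replace 0 occurrence(s) of x with (x * y)
  => ( ( 3 - z ) + ( ( y - y ) + 1 ) ) <= 8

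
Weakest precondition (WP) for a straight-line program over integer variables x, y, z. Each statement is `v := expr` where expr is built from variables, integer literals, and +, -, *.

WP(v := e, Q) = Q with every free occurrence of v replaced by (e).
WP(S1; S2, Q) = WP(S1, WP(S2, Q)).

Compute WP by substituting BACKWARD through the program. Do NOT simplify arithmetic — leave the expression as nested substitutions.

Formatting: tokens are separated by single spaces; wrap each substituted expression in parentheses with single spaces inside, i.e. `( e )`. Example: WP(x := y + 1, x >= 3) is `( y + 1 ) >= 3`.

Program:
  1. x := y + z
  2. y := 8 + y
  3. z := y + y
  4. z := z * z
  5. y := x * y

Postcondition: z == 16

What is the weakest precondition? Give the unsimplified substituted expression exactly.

Answer: ( ( ( 8 + y ) + ( 8 + y ) ) * ( ( 8 + y ) + ( 8 + y ) ) ) == 16

Derivation:
post: z == 16
stmt 5: y := x * y  -- replace 0 occurrence(s) of y with (x * y)
  => z == 16
stmt 4: z := z * z  -- replace 1 occurrence(s) of z with (z * z)
  => ( z * z ) == 16
stmt 3: z := y + y  -- replace 2 occurrence(s) of z with (y + y)
  => ( ( y + y ) * ( y + y ) ) == 16
stmt 2: y := 8 + y  -- replace 4 occurrence(s) of y with (8 + y)
  => ( ( ( 8 + y ) + ( 8 + y ) ) * ( ( 8 + y ) + ( 8 + y ) ) ) == 16
stmt 1: x := y + z  -- replace 0 occurrence(s) of x with (y + z)
  => ( ( ( 8 + y ) + ( 8 + y ) ) * ( ( 8 + y ) + ( 8 + y ) ) ) == 16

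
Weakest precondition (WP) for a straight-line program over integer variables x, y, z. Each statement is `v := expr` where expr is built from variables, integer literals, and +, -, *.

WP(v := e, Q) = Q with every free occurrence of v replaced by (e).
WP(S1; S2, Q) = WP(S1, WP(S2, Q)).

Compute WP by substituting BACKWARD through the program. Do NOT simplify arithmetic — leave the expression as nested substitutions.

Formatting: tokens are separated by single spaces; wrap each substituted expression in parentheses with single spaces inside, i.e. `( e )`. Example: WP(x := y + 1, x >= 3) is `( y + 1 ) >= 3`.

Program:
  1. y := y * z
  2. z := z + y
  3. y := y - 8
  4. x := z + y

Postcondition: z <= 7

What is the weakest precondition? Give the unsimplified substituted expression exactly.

Answer: ( z + ( y * z ) ) <= 7

Derivation:
post: z <= 7
stmt 4: x := z + y  -- replace 0 occurrence(s) of x with (z + y)
  => z <= 7
stmt 3: y := y - 8  -- replace 0 occurrence(s) of y with (y - 8)
  => z <= 7
stmt 2: z := z + y  -- replace 1 occurrence(s) of z with (z + y)
  => ( z + y ) <= 7
stmt 1: y := y * z  -- replace 1 occurrence(s) of y with (y * z)
  => ( z + ( y * z ) ) <= 7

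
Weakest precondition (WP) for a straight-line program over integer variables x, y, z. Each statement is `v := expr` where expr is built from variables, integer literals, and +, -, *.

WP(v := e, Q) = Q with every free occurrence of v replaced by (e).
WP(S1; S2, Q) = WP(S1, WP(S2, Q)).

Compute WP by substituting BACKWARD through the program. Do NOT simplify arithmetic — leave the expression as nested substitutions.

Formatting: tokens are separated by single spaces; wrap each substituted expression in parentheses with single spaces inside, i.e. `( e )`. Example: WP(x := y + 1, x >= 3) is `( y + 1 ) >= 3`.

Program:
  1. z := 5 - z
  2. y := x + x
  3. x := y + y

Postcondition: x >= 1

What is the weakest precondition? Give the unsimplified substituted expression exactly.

post: x >= 1
stmt 3: x := y + y  -- replace 1 occurrence(s) of x with (y + y)
  => ( y + y ) >= 1
stmt 2: y := x + x  -- replace 2 occurrence(s) of y with (x + x)
  => ( ( x + x ) + ( x + x ) ) >= 1
stmt 1: z := 5 - z  -- replace 0 occurrence(s) of z with (5 - z)
  => ( ( x + x ) + ( x + x ) ) >= 1

Answer: ( ( x + x ) + ( x + x ) ) >= 1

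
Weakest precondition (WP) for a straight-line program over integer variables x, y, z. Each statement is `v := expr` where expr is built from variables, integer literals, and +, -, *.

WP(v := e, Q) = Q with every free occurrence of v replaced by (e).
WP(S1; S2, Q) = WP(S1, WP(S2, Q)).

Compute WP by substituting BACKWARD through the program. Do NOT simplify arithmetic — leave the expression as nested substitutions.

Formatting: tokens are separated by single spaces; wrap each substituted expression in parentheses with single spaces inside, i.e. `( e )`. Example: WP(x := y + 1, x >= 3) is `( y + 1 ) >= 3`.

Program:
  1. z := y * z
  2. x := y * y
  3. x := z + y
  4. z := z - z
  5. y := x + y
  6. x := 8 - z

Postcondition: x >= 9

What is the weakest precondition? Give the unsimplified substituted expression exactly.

post: x >= 9
stmt 6: x := 8 - z  -- replace 1 occurrence(s) of x with (8 - z)
  => ( 8 - z ) >= 9
stmt 5: y := x + y  -- replace 0 occurrence(s) of y with (x + y)
  => ( 8 - z ) >= 9
stmt 4: z := z - z  -- replace 1 occurrence(s) of z with (z - z)
  => ( 8 - ( z - z ) ) >= 9
stmt 3: x := z + y  -- replace 0 occurrence(s) of x with (z + y)
  => ( 8 - ( z - z ) ) >= 9
stmt 2: x := y * y  -- replace 0 occurrence(s) of x with (y * y)
  => ( 8 - ( z - z ) ) >= 9
stmt 1: z := y * z  -- replace 2 occurrence(s) of z with (y * z)
  => ( 8 - ( ( y * z ) - ( y * z ) ) ) >= 9

Answer: ( 8 - ( ( y * z ) - ( y * z ) ) ) >= 9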